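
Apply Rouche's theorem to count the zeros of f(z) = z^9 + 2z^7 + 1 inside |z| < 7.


Step 1: On |z| = 7 the three terms have sizes |z^9| = 7^9 = 40353607, |2z^7| = 2*7^7 = 1647086, |1| = 1
Step 2: The dominant term is g(z) = z^9; let h(z) = 2z^7 + 1 so f = g + h
Step 3: On |z| = 7: |g| = 40353607 and |h| <= 1647086 + 1 = 1647087
Step 4: Since 40353607 > 1647087, |h| < |g| on |z| = 7, so by Rouche f has the same number of zeros as g inside |z| < 7
Step 5: g(z) = z^9 has 9 zeros (all at the origin) inside |z| < 7. Answer = 9

9


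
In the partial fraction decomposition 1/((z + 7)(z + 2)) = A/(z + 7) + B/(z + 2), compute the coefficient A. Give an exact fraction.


Step 1: Multiply both sides by (z + 7) and set z = -7
Step 2: A = 1 / (-7 + 2)
Step 3: A = 1 / (-5)
Step 4: A = -1/5

-1/5


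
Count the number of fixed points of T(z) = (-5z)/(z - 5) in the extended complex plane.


Step 1: Fixed points satisfy T(z) = z
Step 2: z^2 = 0
Step 3: Discriminant = 0^2 - 4*1*0 = 0
Step 4: Number of fixed points = 1

1


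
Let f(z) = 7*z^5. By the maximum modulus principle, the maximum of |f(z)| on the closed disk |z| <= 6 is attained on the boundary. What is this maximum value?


Step 1: On |z| = 6, |f(z)| = 7 * |z|^5 = 7 * 6^5
Step 2: By maximum modulus principle, maximum is on boundary.
Step 3: Maximum = 7 * 7776 = 54432

54432


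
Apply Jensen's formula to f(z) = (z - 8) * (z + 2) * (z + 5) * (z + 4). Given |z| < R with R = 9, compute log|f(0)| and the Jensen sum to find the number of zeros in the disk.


Jensen's formula: (1/2pi)*integral log|f(Re^it)|dt = log|f(0)| + sum_{|a_k|<R} log(R/|a_k|)
Step 1: f(0) = (-8) * 2 * 5 * 4 = -320
Step 2: log|f(0)| = log|8| + log|-2| + log|-5| + log|-4| = 5.7683
Step 3: Zeros inside |z| < 9: 8, -2, -5, -4
Step 4: Jensen sum = log(9/8) + log(9/2) + log(9/5) + log(9/4) = 3.0206
Step 5: n(R) = number of terms in the Jensen sum = count of zeros inside |z| < 9 = 4

4


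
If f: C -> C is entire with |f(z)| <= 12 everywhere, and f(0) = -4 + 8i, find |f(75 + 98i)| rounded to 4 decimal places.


Step 1: By Liouville's theorem, a bounded entire function is constant.
Step 2: f(z) = f(0) = -4 + 8i for all z.
Step 3: |f(w)| = |-4 + 8i| = sqrt(16 + 64)
Step 4: = 8.9443

8.9443


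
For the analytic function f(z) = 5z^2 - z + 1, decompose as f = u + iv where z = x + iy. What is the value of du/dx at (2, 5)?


Step 1: f(z) = 5(x+iy)^2 - (x+iy) + 1
Step 2: u = 5(x^2 - y^2) - x + 1
Step 3: u_x = 10x - 1
Step 4: At (2, 5): u_x = 20 - 1 = 19

19


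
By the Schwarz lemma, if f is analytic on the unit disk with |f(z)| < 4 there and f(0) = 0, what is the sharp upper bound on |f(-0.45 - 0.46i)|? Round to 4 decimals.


Step 1: g = f/4 maps D -> D with g(0) = 0, so by the Schwarz lemma |g(z)| <= |z|, i.e. |f(z)| <= 4|z|; this is sharp (f(z) = 4z).
Step 2: |z0|^2 = (-0.45)^2 + (-0.46)^2 = 0.4141
Step 3: |z0| = sqrt(0.4141) = 0.643506
Step 4: Best bound = 4 * |z0| = 4 * 0.643506 = 2.574

2.574


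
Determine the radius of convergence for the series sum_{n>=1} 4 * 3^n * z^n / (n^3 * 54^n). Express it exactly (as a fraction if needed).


Step 1: General term a_n = 4 * 3^n / (n^3 * 54^n)
Step 2: By the root test, |a_n|^(1/n) = 4^(1/n) * 3 / (n^(3/n) * 54) -> 3/54 as n -> infinity (since 4^(1/n) -> 1 and n^(3/n) -> 1)
Step 3: R = 1/lim|a_n|^(1/n) = 54/3 = 18

18


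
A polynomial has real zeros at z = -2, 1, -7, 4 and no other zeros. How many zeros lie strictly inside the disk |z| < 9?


Step 1: Check each root:
  z = -2: |-2| = 2 < 9
  z = 1: |1| = 1 < 9
  z = -7: |-7| = 7 < 9
  z = 4: |4| = 4 < 9
Step 2: Count = 4

4


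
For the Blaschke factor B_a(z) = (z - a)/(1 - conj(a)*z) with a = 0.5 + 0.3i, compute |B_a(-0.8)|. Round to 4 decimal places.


Step 1: Numerator z0 - a = -0.8 - (0.5 + 0.3i) = -1.3 - 0.3i
Step 2: Denominator 1 - conj(a)*z0 = 1 - (0.5 - 0.3i)*(-0.8) = 1.4 - 0.24i
Step 3: |z0 - a|^2 = (-1.3)^2 + (-0.3)^2 = 1.78; |1 - conj(a)*z0|^2 = 1.4^2 + (-0.24)^2 = 2.0176
Step 4: |B_a(-0.8)| = sqrt(1.78 / 2.0176) = sqrt(0.882236)
Step 5: = 0.9393

0.9393


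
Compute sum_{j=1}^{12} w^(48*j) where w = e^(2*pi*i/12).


Step 1: The sum sum_{j=1}^{n} w^(k*j) equals n if n | k, else 0.
Step 2: Here n = 12, k = 48
Step 3: Does n divide k? 12 | 48 -> True
Step 4: Sum = 12

12


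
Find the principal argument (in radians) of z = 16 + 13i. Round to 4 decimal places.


Step 1: z = 16 + 13i
Step 2: arg(z) = atan2(13, 16)
Step 3: arg(z) = 0.6823

0.6823


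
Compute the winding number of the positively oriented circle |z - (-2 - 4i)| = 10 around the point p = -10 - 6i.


Step 1: Center c = (-2, -4), radius = 10
Step 2: |p - c|^2 = (-8)^2 + (-2)^2 = 68
Step 3: r^2 = 100
Step 4: |p-c| < r so winding number = 1

1


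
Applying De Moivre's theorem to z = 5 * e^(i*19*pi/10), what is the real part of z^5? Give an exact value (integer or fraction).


Step 1: By De Moivre's theorem, z^5 = 5^5 * e^(i*5*19*pi/10) = 3125 * (cos(19*pi/2) + i*sin(19*pi/2))
Step 2: |z|^5 = 5^5 = 3125
Step 3: Reduce the angle mod 2*pi: 19*pi/2 - 8*pi = 3*pi/2
Step 4: cos(3*pi/2) = 0
Step 5: Re(z^5) = 3125 * 0 = 0

0


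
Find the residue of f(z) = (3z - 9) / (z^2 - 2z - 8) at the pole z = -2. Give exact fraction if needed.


Step 1: Q(z) = z^2 - 2z - 8 = (z + 2)(z - 4)
Step 2: Q'(z) = 2z - 2
Step 3: Q'(-2) = -6, P(-2) = -15
Step 4: Res = P(-2)/Q'(-2) = -15/(-6) = 5/2

5/2


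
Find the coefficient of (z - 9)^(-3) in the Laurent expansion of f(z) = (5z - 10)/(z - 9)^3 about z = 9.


Step 1: Write the numerator in powers of (z - 9): 5z - 10 = 5(z - 9) + (5*9 - 10) = 5(z - 9) + 35
Step 2: Divide by (z - 9)^3: f(z) = 35(z - 9)^(-3) + 5(z - 9)^(-2)
Step 3: This finite sum is the Laurent series of f about z = 9.
Step 4: Coefficient of (z - 9)^(-3) = 5*9 - 10 = 35

35


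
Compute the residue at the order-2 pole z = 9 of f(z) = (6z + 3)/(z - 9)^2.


Step 1: Pole of order 2 at z = 9
Step 2: Res = lim d/dz [(z - 9)^2 * f(z)] as z -> 9
Step 3: (z - 9)^2 * f(z) = 6z + 3
Step 4: d/dz[6z + 3] = 6

6


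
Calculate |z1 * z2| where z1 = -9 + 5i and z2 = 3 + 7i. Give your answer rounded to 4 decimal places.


Step 1: |z1| = sqrt((-9)^2 + 5^2) = sqrt(106)
Step 2: |z2| = sqrt(3^2 + 7^2) = sqrt(58)
Step 3: |z1*z2| = |z1|*|z2| = sqrt(106) * sqrt(58) = sqrt(106 * 58) = sqrt(6148)
Step 4: = 78.4092

78.4092


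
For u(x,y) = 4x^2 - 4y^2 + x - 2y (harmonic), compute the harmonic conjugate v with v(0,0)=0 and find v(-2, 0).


Step 1: v_x = -u_y = 8y + 2
Step 2: v_y = u_x = 8x + 1
Step 3: v = 8xy + 2x + y + C
Step 4: v(0,0) = 0 => C = 0
Step 5: v(-2, 0) = -4

-4


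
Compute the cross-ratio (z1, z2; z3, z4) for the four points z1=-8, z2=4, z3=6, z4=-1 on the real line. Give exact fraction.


Step 1: (z1-z3)(z2-z4) = (-14) * 5 = -70
Step 2: (z1-z4)(z2-z3) = (-7) * (-2) = 14
Step 3: Cross-ratio = -70/14 = -5

-5


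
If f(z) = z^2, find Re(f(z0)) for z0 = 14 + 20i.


Step 1: z0 = 14 + 20i
Step 2: z0^2 = 14^2 - 20^2 + 560i
Step 3: real part = 196 - 400 = -204

-204


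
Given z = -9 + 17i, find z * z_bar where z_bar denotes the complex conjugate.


Step 1: conj(z) = -9 - 17i
Step 2: z * conj(z) = (-9)^2 + 17^2
Step 3: = 81 + 289 = 370

370


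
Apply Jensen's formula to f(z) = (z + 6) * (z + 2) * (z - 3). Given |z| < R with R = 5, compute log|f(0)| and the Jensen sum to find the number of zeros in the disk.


Jensen's formula: (1/2pi)*integral log|f(Re^it)|dt = log|f(0)| + sum_{|a_k|<R} log(R/|a_k|)
Step 1: f(0) = 6 * 2 * (-3) = -36
Step 2: log|f(0)| = log|-6| + log|-2| + log|3| = 3.5835
Step 3: Zeros inside |z| < 5: -2, 3
Step 4: Jensen sum = log(5/2) + log(5/3) = 1.4271
Step 5: n(R) = number of terms in the Jensen sum = count of zeros inside |z| < 5 = 2

2


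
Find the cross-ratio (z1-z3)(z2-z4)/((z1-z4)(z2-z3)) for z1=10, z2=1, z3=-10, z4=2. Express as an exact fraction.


Step 1: (z1-z3)(z2-z4) = 20 * (-1) = -20
Step 2: (z1-z4)(z2-z3) = 8 * 11 = 88
Step 3: Cross-ratio = -20/88 = -5/22

-5/22


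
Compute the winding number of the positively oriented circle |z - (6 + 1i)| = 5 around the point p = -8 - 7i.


Step 1: Center c = (6, 1), radius = 5
Step 2: |p - c|^2 = (-14)^2 + (-8)^2 = 260
Step 3: r^2 = 25
Step 4: |p-c| > r so winding number = 0

0


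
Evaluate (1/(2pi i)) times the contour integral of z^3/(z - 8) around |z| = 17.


Step 1: f(z) = z^3, a = 8 is inside |z| = 17
Step 2: By Cauchy integral formula: (1/(2pi*i)) * integral = f(a)
Step 3: f(8) = 8^3 = 512

512


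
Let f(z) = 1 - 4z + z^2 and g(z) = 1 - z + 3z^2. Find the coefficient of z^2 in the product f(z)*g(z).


Step 1: z^2 term in f*g comes from: (1)*(3z^2) + (-4z)*(-z) + (z^2)*(1)
Step 2: = 3 + 4 + 1
Step 3: = 8

8


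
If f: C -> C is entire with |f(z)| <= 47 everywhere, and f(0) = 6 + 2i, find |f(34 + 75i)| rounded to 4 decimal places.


Step 1: By Liouville's theorem, a bounded entire function is constant.
Step 2: f(z) = f(0) = 6 + 2i for all z.
Step 3: |f(w)| = |6 + 2i| = sqrt(36 + 4)
Step 4: = 6.3246

6.3246


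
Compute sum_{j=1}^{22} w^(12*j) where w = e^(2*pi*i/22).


Step 1: The sum sum_{j=1}^{n} w^(k*j) equals n if n | k, else 0.
Step 2: Here n = 22, k = 12
Step 3: Does n divide k? 22 | 12 -> False
Step 4: Sum = 0

0


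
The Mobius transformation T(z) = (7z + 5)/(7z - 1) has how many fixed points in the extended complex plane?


Step 1: Fixed points satisfy T(z) = z
Step 2: 7z^2 - 8z - 5 = 0
Step 3: Discriminant = (-8)^2 - 4*7*(-5) = 204
Step 4: Number of fixed points = 2

2


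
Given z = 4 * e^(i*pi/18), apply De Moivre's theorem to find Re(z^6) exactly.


Step 1: By De Moivre's theorem, z^6 = 4^6 * e^(i*6*pi/18) = 4096 * (cos(pi/3) + i*sin(pi/3))
Step 2: |z|^6 = 4^6 = 4096
Step 3: The angle pi/3 already lies in [0, 2*pi)
Step 4: cos(pi/3) = 1/2
Step 5: Re(z^6) = 4096 * 1/2 = 2048

2048


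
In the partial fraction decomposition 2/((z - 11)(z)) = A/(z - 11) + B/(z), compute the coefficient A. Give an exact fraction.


Step 1: Multiply both sides by (z - 11) and set z = 11
Step 2: A = 2 / (11 - 0)
Step 3: A = 2 / 11
Step 4: A = 2/11

2/11


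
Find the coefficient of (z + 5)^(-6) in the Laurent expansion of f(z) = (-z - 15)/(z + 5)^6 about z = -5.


Step 1: Write the numerator in powers of (z + 5): -z - 15 = -(z + 5) + (-1*(-5) - 15) = -(z + 5) - 10
Step 2: Divide by (z + 5)^6: f(z) = -10(z + 5)^(-6) - (z + 5)^(-5)
Step 3: This finite sum is the Laurent series of f about z = -5.
Step 4: Coefficient of (z + 5)^(-6) = -1*(-5) - 15 = -10

-10


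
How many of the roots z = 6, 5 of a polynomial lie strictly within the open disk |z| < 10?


Step 1: Check each root:
  z = 6: |6| = 6 < 10
  z = 5: |5| = 5 < 10
Step 2: Count = 2

2


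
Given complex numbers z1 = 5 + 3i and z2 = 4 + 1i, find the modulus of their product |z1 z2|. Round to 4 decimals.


Step 1: |z1| = sqrt(5^2 + 3^2) = sqrt(34)
Step 2: |z2| = sqrt(4^2 + 1^2) = sqrt(17)
Step 3: |z1*z2| = |z1|*|z2| = sqrt(34) * sqrt(17) = sqrt(34 * 17) = sqrt(578)
Step 4: = 24.0416

24.0416


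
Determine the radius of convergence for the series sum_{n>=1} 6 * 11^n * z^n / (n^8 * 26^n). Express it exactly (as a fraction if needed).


Step 1: General term a_n = 6 * 11^n / (n^8 * 26^n)
Step 2: By the root test, |a_n|^(1/n) = 6^(1/n) * 11 / (n^(8/n) * 26) -> 11/26 as n -> infinity (since 6^(1/n) -> 1 and n^(8/n) -> 1)
Step 3: R = 1/lim|a_n|^(1/n) = 26/11

26/11


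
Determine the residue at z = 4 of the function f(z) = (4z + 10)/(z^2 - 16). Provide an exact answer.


Step 1: Q(z) = z^2 - 16 = (z - 4)(z + 4)
Step 2: Q'(z) = 2z
Step 3: Q'(4) = 8, P(4) = 26
Step 4: Res = P(4)/Q'(4) = 26/8 = 13/4

13/4


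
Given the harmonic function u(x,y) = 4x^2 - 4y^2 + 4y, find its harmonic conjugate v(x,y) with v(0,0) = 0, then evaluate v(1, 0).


Step 1: v_x = -u_y = 8y - 4
Step 2: v_y = u_x = 8x + 0
Step 3: v = 8xy - 4x + C
Step 4: v(0,0) = 0 => C = 0
Step 5: v(1, 0) = -4

-4


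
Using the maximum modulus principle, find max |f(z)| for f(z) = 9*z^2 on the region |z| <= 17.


Step 1: On |z| = 17, |f(z)| = 9 * |z|^2 = 9 * 17^2
Step 2: By maximum modulus principle, maximum is on boundary.
Step 3: Maximum = 9 * 289 = 2601

2601


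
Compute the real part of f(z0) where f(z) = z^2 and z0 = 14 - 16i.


Step 1: z0 = 14 - 16i
Step 2: z0^2 = 14^2 - (-16)^2 - 448i
Step 3: real part = 196 - 256 = -60

-60


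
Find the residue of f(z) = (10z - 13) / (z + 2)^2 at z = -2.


Step 1: Pole of order 2 at z = -2
Step 2: Res = lim d/dz [(z + 2)^2 * f(z)] as z -> -2
Step 3: (z + 2)^2 * f(z) = 10z - 13
Step 4: d/dz[10z - 13] = 10

10


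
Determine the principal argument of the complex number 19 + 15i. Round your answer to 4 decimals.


Step 1: z = 19 + 15i
Step 2: arg(z) = atan2(15, 19)
Step 3: arg(z) = 0.6683

0.6683


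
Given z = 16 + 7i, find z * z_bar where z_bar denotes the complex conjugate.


Step 1: conj(z) = 16 - 7i
Step 2: z * conj(z) = 16^2 + 7^2
Step 3: = 256 + 49 = 305

305


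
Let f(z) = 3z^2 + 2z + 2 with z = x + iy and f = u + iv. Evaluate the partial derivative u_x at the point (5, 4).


Step 1: f(z) = 3(x+iy)^2 + 2(x+iy) + 2
Step 2: u = 3(x^2 - y^2) + 2x + 2
Step 3: u_x = 6x + 2
Step 4: At (5, 4): u_x = 30 + 2 = 32

32


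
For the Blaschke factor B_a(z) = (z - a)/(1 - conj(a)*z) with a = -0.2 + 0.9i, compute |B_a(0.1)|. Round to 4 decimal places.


Step 1: Numerator z0 - a = 0.1 - (-0.2 + 0.9i) = 0.3 - 0.9i
Step 2: Denominator 1 - conj(a)*z0 = 1 - (-0.2 - 0.9i)*0.1 = 1.02 + 0.09i
Step 3: |z0 - a|^2 = 0.3^2 + (-0.9)^2 = 0.9; |1 - conj(a)*z0|^2 = 1.02^2 + 0.09^2 = 1.0485
Step 4: |B_a(0.1)| = sqrt(0.9 / 1.0485) = sqrt(0.858369)
Step 5: = 0.9265

0.9265


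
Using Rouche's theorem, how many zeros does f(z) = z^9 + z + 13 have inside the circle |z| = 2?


Step 1: On |z| = 2 the three terms have sizes |z^9| = 2^9 = 512, |z| = 2, |13| = 13
Step 2: The dominant term is g(z) = z^9; let h(z) = z + 13 so f = g + h
Step 3: On |z| = 2: |g| = 512 and |h| <= 2 + 13 = 15
Step 4: Since 512 > 15, |h| < |g| on |z| = 2, so by Rouche f has the same number of zeros as g inside |z| < 2
Step 5: g(z) = z^9 has 9 zeros (all at the origin) inside |z| < 2. Answer = 9

9


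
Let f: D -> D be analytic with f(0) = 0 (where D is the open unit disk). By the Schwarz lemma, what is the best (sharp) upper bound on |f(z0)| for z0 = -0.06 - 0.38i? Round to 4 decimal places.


Step 1: Schwarz lemma: if f: D -> D is analytic with f(0) = 0, then |f(z)| <= |z| for all z in D, and this is sharp (f(z) = z).
Step 2: |z0|^2 = (-0.06)^2 + (-0.38)^2 = 0.148
Step 3: |z0| = sqrt(0.148) = 0.384708
Step 4: Best bound = |z0| = 0.3847

0.3847


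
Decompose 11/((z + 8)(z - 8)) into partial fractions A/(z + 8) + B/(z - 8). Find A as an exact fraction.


Step 1: Multiply both sides by (z + 8) and set z = -8
Step 2: A = 11 / (-8 - 8)
Step 3: A = 11 / (-16)
Step 4: A = -11/16

-11/16


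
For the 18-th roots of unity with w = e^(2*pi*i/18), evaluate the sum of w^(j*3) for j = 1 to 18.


Step 1: The sum sum_{j=1}^{n} w^(k*j) equals n if n | k, else 0.
Step 2: Here n = 18, k = 3
Step 3: Does n divide k? 18 | 3 -> False
Step 4: Sum = 0

0


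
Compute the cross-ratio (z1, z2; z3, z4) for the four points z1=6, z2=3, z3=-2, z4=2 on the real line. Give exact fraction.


Step 1: (z1-z3)(z2-z4) = 8 * 1 = 8
Step 2: (z1-z4)(z2-z3) = 4 * 5 = 20
Step 3: Cross-ratio = 8/20 = 2/5

2/5


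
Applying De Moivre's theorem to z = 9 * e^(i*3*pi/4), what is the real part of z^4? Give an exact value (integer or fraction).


Step 1: By De Moivre's theorem, z^4 = 9^4 * e^(i*4*3*pi/4) = 6561 * (cos(3*pi) + i*sin(3*pi))
Step 2: |z|^4 = 9^4 = 6561
Step 3: Reduce the angle mod 2*pi: 3*pi - 2*pi = pi
Step 4: cos(pi) = -1
Step 5: Re(z^4) = 6561 * (-1) = -6561

-6561


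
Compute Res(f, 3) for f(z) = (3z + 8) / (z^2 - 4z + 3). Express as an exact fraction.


Step 1: Q(z) = z^2 - 4z + 3 = (z - 3)(z - 1)
Step 2: Q'(z) = 2z - 4
Step 3: Q'(3) = 2, P(3) = 17
Step 4: Res = P(3)/Q'(3) = 17/2 = 17/2

17/2


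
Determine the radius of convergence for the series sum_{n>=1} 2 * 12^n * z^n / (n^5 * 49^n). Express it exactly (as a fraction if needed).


Step 1: General term a_n = 2 * 12^n / (n^5 * 49^n)
Step 2: By the root test, |a_n|^(1/n) = 2^(1/n) * 12 / (n^(5/n) * 49) -> 12/49 as n -> infinity (since 2^(1/n) -> 1 and n^(5/n) -> 1)
Step 3: R = 1/lim|a_n|^(1/n) = 49/12

49/12


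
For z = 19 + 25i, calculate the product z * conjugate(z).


Step 1: conj(z) = 19 - 25i
Step 2: z * conj(z) = 19^2 + 25^2
Step 3: = 361 + 625 = 986

986


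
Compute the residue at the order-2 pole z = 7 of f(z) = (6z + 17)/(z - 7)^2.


Step 1: Pole of order 2 at z = 7
Step 2: Res = lim d/dz [(z - 7)^2 * f(z)] as z -> 7
Step 3: (z - 7)^2 * f(z) = 6z + 17
Step 4: d/dz[6z + 17] = 6

6


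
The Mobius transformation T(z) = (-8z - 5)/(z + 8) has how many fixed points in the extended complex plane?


Step 1: Fixed points satisfy T(z) = z
Step 2: z^2 + 16z + 5 = 0
Step 3: Discriminant = 16^2 - 4*1*5 = 236
Step 4: Number of fixed points = 2

2


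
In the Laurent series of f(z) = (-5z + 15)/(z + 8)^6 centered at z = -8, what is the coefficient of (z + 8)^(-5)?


Step 1: Write the numerator in powers of (z + 8): -5z + 15 = -5(z + 8) + (-5*(-8) + 15) = -5(z + 8) + 55
Step 2: Divide by (z + 8)^6: f(z) = 55(z + 8)^(-6) - 5(z + 8)^(-5)
Step 3: This finite sum is the Laurent series of f about z = -8.
Step 4: Coefficient of (z + 8)^(-5) = coefficient of (z + 8) in the re-centred numerator = -5

-5


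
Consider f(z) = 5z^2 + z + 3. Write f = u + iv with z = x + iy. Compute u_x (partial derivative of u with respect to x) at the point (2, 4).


Step 1: f(z) = 5(x+iy)^2 + (x+iy) + 3
Step 2: u = 5(x^2 - y^2) + x + 3
Step 3: u_x = 10x + 1
Step 4: At (2, 4): u_x = 20 + 1 = 21

21


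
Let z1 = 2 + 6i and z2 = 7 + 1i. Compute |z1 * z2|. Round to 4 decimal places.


Step 1: |z1| = sqrt(2^2 + 6^2) = sqrt(40)
Step 2: |z2| = sqrt(7^2 + 1^2) = sqrt(50)
Step 3: |z1*z2| = |z1|*|z2| = sqrt(40) * sqrt(50) = sqrt(40 * 50) = sqrt(2000)
Step 4: = 44.7214

44.7214


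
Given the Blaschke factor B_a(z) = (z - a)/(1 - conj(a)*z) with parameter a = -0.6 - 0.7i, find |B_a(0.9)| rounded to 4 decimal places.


Step 1: Numerator z0 - a = 0.9 - (-0.6 - 0.7i) = 1.5 + 0.7i
Step 2: Denominator 1 - conj(a)*z0 = 1 - (-0.6 + 0.7i)*0.9 = 1.54 - 0.63i
Step 3: |z0 - a|^2 = 1.5^2 + 0.7^2 = 2.74; |1 - conj(a)*z0|^2 = 1.54^2 + (-0.63)^2 = 2.7685
Step 4: |B_a(0.9)| = sqrt(2.74 / 2.7685) = sqrt(0.989706)
Step 5: = 0.9948

0.9948


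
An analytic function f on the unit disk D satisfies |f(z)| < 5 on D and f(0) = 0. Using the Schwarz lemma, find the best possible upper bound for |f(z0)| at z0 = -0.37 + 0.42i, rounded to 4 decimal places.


Step 1: g = f/5 maps D -> D with g(0) = 0, so by the Schwarz lemma |g(z)| <= |z|, i.e. |f(z)| <= 5|z|; this is sharp (f(z) = 5z).
Step 2: |z0|^2 = (-0.37)^2 + 0.42^2 = 0.3133
Step 3: |z0| = sqrt(0.3133) = 0.559732
Step 4: Best bound = 5 * |z0| = 5 * 0.559732 = 2.7987

2.7987


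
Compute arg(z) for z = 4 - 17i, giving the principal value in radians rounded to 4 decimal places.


Step 1: z = 4 - 17i
Step 2: arg(z) = atan2(-17, 4)
Step 3: arg(z) = -1.3397

-1.3397


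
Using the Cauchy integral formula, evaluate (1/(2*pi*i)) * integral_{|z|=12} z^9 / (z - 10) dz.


Step 1: f(z) = z^9, a = 10 is inside |z| = 12
Step 2: By Cauchy integral formula: (1/(2pi*i)) * integral = f(a)
Step 3: f(10) = 10^9 = 1000000000

1000000000


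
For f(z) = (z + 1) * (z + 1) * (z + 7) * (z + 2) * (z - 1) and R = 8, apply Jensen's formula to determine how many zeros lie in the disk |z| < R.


Jensen's formula: (1/2pi)*integral log|f(Re^it)|dt = log|f(0)| + sum_{|a_k|<R} log(R/|a_k|)
Step 1: f(0) = 1 * 1 * 7 * 2 * (-1) = -14
Step 2: log|f(0)| = log|-1| + log|-1| + log|-7| + log|-2| + log|1| = 2.6391
Step 3: Zeros inside |z| < 8: -1, -1, -7, -2, 1
Step 4: Jensen sum = log(8/1) + log(8/1) + log(8/7) + log(8/2) + log(8/1) = 7.7582
Step 5: n(R) = number of terms in the Jensen sum = count of zeros inside |z| < 8 = 5

5


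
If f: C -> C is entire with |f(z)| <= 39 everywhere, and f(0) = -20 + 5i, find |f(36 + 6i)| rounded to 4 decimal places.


Step 1: By Liouville's theorem, a bounded entire function is constant.
Step 2: f(z) = f(0) = -20 + 5i for all z.
Step 3: |f(w)| = |-20 + 5i| = sqrt(400 + 25)
Step 4: = 20.6155

20.6155


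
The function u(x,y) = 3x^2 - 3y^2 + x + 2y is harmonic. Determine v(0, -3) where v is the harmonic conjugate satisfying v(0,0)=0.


Step 1: v_x = -u_y = 6y - 2
Step 2: v_y = u_x = 6x + 1
Step 3: v = 6xy - 2x + y + C
Step 4: v(0,0) = 0 => C = 0
Step 5: v(0, -3) = -3

-3


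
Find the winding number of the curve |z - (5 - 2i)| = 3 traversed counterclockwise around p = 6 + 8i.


Step 1: Center c = (5, -2), radius = 3
Step 2: |p - c|^2 = 1^2 + 10^2 = 101
Step 3: r^2 = 9
Step 4: |p-c| > r so winding number = 0

0


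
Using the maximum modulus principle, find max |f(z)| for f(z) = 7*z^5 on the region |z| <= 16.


Step 1: On |z| = 16, |f(z)| = 7 * |z|^5 = 7 * 16^5
Step 2: By maximum modulus principle, maximum is on boundary.
Step 3: Maximum = 7 * 1048576 = 7340032

7340032


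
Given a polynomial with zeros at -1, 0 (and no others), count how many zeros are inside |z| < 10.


Step 1: Check each root:
  z = -1: |-1| = 1 < 10
  z = 0: |0| = 0 < 10
Step 2: Count = 2

2


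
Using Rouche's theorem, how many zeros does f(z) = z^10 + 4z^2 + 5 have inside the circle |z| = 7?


Step 1: On |z| = 7 the three terms have sizes |z^10| = 7^10 = 282475249, |4z^2| = 4*7^2 = 196, |5| = 5
Step 2: The dominant term is g(z) = z^10; let h(z) = 4z^2 + 5 so f = g + h
Step 3: On |z| = 7: |g| = 282475249 and |h| <= 196 + 5 = 201
Step 4: Since 282475249 > 201, |h| < |g| on |z| = 7, so by Rouche f has the same number of zeros as g inside |z| < 7
Step 5: g(z) = z^10 has 10 zeros (all at the origin) inside |z| < 7. Answer = 10

10


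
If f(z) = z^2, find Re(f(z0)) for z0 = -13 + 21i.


Step 1: z0 = -13 + 21i
Step 2: z0^2 = (-13)^2 - 21^2 - 546i
Step 3: real part = 169 - 441 = -272

-272


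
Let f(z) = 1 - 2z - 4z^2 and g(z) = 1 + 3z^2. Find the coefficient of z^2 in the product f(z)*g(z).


Step 1: z^2 term in f*g comes from: (1)*(3z^2) + (-2z)*(0) + (-4z^2)*(1)
Step 2: = 3 + 0 - 4
Step 3: = -1

-1


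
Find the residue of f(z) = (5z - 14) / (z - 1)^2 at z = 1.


Step 1: Pole of order 2 at z = 1
Step 2: Res = lim d/dz [(z - 1)^2 * f(z)] as z -> 1
Step 3: (z - 1)^2 * f(z) = 5z - 14
Step 4: d/dz[5z - 14] = 5

5


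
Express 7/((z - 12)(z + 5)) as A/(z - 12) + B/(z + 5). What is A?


Step 1: Multiply both sides by (z - 12) and set z = 12
Step 2: A = 7 / (12 + 5)
Step 3: A = 7 / 17
Step 4: A = 7/17

7/17


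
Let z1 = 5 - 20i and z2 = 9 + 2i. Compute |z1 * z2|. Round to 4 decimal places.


Step 1: |z1| = sqrt(5^2 + (-20)^2) = sqrt(425)
Step 2: |z2| = sqrt(9^2 + 2^2) = sqrt(85)
Step 3: |z1*z2| = |z1|*|z2| = sqrt(425) * sqrt(85) = sqrt(425 * 85) = sqrt(36125)
Step 4: = 190.0658

190.0658


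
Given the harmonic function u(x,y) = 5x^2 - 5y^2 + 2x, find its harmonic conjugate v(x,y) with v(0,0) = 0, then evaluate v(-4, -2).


Step 1: v_x = -u_y = 10y + 0
Step 2: v_y = u_x = 10x + 2
Step 3: v = 10xy + 2y + C
Step 4: v(0,0) = 0 => C = 0
Step 5: v(-4, -2) = 76

76


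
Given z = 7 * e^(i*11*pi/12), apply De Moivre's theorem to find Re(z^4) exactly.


Step 1: By De Moivre's theorem, z^4 = 7^4 * e^(i*4*11*pi/12) = 2401 * (cos(11*pi/3) + i*sin(11*pi/3))
Step 2: |z|^4 = 7^4 = 2401
Step 3: Reduce the angle mod 2*pi: 11*pi/3 - 2*pi = 5*pi/3
Step 4: cos(5*pi/3) = 1/2
Step 5: Re(z^4) = 2401 * 1/2 = 2401/2

2401/2


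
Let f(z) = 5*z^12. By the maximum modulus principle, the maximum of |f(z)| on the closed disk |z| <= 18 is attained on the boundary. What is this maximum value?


Step 1: On |z| = 18, |f(z)| = 5 * |z|^12 = 5 * 18^12
Step 2: By maximum modulus principle, maximum is on boundary.
Step 3: Maximum = 5 * 1156831381426176 = 5784156907130880

5784156907130880


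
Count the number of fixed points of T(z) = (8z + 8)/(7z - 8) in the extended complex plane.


Step 1: Fixed points satisfy T(z) = z
Step 2: 7z^2 - 16z - 8 = 0
Step 3: Discriminant = (-16)^2 - 4*7*(-8) = 480
Step 4: Number of fixed points = 2

2


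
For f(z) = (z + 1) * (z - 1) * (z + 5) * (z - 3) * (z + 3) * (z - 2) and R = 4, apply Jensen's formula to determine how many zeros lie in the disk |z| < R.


Jensen's formula: (1/2pi)*integral log|f(Re^it)|dt = log|f(0)| + sum_{|a_k|<R} log(R/|a_k|)
Step 1: f(0) = 1 * (-1) * 5 * (-3) * 3 * (-2) = -90
Step 2: log|f(0)| = log|-1| + log|1| + log|-5| + log|3| + log|-3| + log|2| = 4.4998
Step 3: Zeros inside |z| < 4: -1, 1, 3, -3, 2
Step 4: Jensen sum = log(4/1) + log(4/1) + log(4/3) + log(4/3) + log(4/2) = 4.0411
Step 5: n(R) = number of terms in the Jensen sum = count of zeros inside |z| < 4 = 5

5


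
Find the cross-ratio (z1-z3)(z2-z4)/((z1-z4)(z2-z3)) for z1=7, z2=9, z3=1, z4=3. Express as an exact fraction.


Step 1: (z1-z3)(z2-z4) = 6 * 6 = 36
Step 2: (z1-z4)(z2-z3) = 4 * 8 = 32
Step 3: Cross-ratio = 36/32 = 9/8

9/8


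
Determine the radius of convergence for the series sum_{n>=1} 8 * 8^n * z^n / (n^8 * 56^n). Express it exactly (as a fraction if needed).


Step 1: General term a_n = 8 * 8^n / (n^8 * 56^n)
Step 2: By the root test, |a_n|^(1/n) = 8^(1/n) * 8 / (n^(8/n) * 56) -> 8/56 as n -> infinity (since 8^(1/n) -> 1 and n^(8/n) -> 1)
Step 3: R = 1/lim|a_n|^(1/n) = 56/8 = 7

7


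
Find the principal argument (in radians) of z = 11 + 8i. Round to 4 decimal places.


Step 1: z = 11 + 8i
Step 2: arg(z) = atan2(8, 11)
Step 3: arg(z) = 0.6288

0.6288


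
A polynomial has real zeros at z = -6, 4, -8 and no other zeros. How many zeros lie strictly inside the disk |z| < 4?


Step 1: Check each root:
  z = -6: |-6| = 6 >= 4
  z = 4: |4| = 4 >= 4
  z = -8: |-8| = 8 >= 4
Step 2: Count = 0

0


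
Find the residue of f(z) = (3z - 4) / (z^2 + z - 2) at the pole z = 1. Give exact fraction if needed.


Step 1: Q(z) = z^2 + z - 2 = (z - 1)(z + 2)
Step 2: Q'(z) = 2z + 1
Step 3: Q'(1) = 3, P(1) = -1
Step 4: Res = P(1)/Q'(1) = -1/3 = -1/3

-1/3


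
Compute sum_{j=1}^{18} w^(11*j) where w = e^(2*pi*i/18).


Step 1: The sum sum_{j=1}^{n} w^(k*j) equals n if n | k, else 0.
Step 2: Here n = 18, k = 11
Step 3: Does n divide k? 18 | 11 -> False
Step 4: Sum = 0

0


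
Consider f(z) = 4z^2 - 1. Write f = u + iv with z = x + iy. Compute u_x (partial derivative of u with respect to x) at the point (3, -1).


Step 1: f(z) = 4(x+iy)^2 - 1
Step 2: u = 4(x^2 - y^2) - 1
Step 3: u_x = 8x + 0
Step 4: At (3, -1): u_x = 24 + 0 = 24

24


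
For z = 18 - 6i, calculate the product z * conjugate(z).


Step 1: conj(z) = 18 + 6i
Step 2: z * conj(z) = 18^2 + (-6)^2
Step 3: = 324 + 36 = 360

360


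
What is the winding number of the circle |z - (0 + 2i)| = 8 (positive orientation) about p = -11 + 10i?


Step 1: Center c = (0, 2), radius = 8
Step 2: |p - c|^2 = (-11)^2 + 8^2 = 185
Step 3: r^2 = 64
Step 4: |p-c| > r so winding number = 0

0


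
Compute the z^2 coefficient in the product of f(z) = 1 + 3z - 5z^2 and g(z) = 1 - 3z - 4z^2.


Step 1: z^2 term in f*g comes from: (1)*(-4z^2) + (3z)*(-3z) + (-5z^2)*(1)
Step 2: = -4 - 9 - 5
Step 3: = -18

-18


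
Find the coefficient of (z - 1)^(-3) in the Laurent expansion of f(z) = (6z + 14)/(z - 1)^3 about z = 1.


Step 1: Write the numerator in powers of (z - 1): 6z + 14 = 6(z - 1) + (6*1 + 14) = 6(z - 1) + 20
Step 2: Divide by (z - 1)^3: f(z) = 20(z - 1)^(-3) + 6(z - 1)^(-2)
Step 3: This finite sum is the Laurent series of f about z = 1.
Step 4: Coefficient of (z - 1)^(-3) = 6*1 + 14 = 20

20


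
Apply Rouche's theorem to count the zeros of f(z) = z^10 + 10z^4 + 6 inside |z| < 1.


Step 1: On |z| = 1 the three terms have sizes |z^10| = 1^10 = 1, |10z^4| = 10*1^4 = 10, |6| = 6
Step 2: The dominant term is g(z) = 10z^4; let h(z) = z^10 + 6 so f = g + h
Step 3: On |z| = 1: |g| = 10 and |h| <= 1 + 6 = 7
Step 4: Since 10 > 7, |h| < |g| on |z| = 1, so by Rouche f has the same number of zeros as g inside |z| < 1
Step 5: g(z) = 10z^4 has 4 zeros (at the origin, multiplicity 4) inside |z| < 1. Answer = 4

4


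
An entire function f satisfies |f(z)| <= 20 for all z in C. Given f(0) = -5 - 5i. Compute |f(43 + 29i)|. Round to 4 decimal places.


Step 1: By Liouville's theorem, a bounded entire function is constant.
Step 2: f(z) = f(0) = -5 - 5i for all z.
Step 3: |f(w)| = |-5 - 5i| = sqrt(25 + 25)
Step 4: = 7.0711

7.0711


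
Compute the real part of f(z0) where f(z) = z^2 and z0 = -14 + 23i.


Step 1: z0 = -14 + 23i
Step 2: z0^2 = (-14)^2 - 23^2 - 644i
Step 3: real part = 196 - 529 = -333

-333


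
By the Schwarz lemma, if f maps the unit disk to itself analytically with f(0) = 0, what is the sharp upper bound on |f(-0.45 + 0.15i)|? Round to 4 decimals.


Step 1: Schwarz lemma: if f: D -> D is analytic with f(0) = 0, then |f(z)| <= |z| for all z in D, and this is sharp (f(z) = z).
Step 2: |z0|^2 = (-0.45)^2 + 0.15^2 = 0.225
Step 3: |z0| = sqrt(0.225) = 0.474342
Step 4: Best bound = |z0| = 0.4743

0.4743


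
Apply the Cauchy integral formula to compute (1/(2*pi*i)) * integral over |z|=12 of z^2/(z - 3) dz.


Step 1: f(z) = z^2, a = 3 is inside |z| = 12
Step 2: By Cauchy integral formula: (1/(2pi*i)) * integral = f(a)
Step 3: f(3) = 3^2 = 9

9


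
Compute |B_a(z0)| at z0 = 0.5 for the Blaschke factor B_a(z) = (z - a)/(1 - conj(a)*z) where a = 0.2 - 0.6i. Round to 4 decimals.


Step 1: Numerator z0 - a = 0.5 - (0.2 - 0.6i) = 0.3 + 0.6i
Step 2: Denominator 1 - conj(a)*z0 = 1 - (0.2 + 0.6i)*0.5 = 0.9 - 0.3i
Step 3: |z0 - a|^2 = 0.3^2 + 0.6^2 = 0.45; |1 - conj(a)*z0|^2 = 0.9^2 + (-0.3)^2 = 0.9
Step 4: |B_a(0.5)| = sqrt(0.45 / 0.9) = sqrt(0.5)
Step 5: = 0.7071

0.7071


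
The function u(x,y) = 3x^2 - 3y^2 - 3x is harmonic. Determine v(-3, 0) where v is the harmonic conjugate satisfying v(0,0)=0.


Step 1: v_x = -u_y = 6y + 0
Step 2: v_y = u_x = 6x - 3
Step 3: v = 6xy - 3y + C
Step 4: v(0,0) = 0 => C = 0
Step 5: v(-3, 0) = 0

0


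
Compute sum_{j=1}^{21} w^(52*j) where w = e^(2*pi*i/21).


Step 1: The sum sum_{j=1}^{n} w^(k*j) equals n if n | k, else 0.
Step 2: Here n = 21, k = 52
Step 3: Does n divide k? 21 | 52 -> False
Step 4: Sum = 0

0


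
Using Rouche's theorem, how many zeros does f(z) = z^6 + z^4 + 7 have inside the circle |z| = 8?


Step 1: On |z| = 8 the three terms have sizes |z^6| = 8^6 = 262144, |z^4| = 8^4 = 4096, |7| = 7
Step 2: The dominant term is g(z) = z^6; let h(z) = z^4 + 7 so f = g + h
Step 3: On |z| = 8: |g| = 262144 and |h| <= 4096 + 7 = 4103
Step 4: Since 262144 > 4103, |h| < |g| on |z| = 8, so by Rouche f has the same number of zeros as g inside |z| < 8
Step 5: g(z) = z^6 has 6 zeros (all at the origin) inside |z| < 8. Answer = 6

6


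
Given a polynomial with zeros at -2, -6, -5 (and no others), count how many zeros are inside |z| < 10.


Step 1: Check each root:
  z = -2: |-2| = 2 < 10
  z = -6: |-6| = 6 < 10
  z = -5: |-5| = 5 < 10
Step 2: Count = 3

3


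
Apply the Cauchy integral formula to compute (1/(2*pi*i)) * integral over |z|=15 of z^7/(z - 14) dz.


Step 1: f(z) = z^7, a = 14 is inside |z| = 15
Step 2: By Cauchy integral formula: (1/(2pi*i)) * integral = f(a)
Step 3: f(14) = 14^7 = 105413504

105413504


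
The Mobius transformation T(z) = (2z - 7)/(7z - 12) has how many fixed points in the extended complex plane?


Step 1: Fixed points satisfy T(z) = z
Step 2: 7z^2 - 14z + 7 = 0
Step 3: Discriminant = (-14)^2 - 4*7*7 = 0
Step 4: Number of fixed points = 1

1


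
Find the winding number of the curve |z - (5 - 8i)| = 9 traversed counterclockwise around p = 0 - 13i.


Step 1: Center c = (5, -8), radius = 9
Step 2: |p - c|^2 = (-5)^2 + (-5)^2 = 50
Step 3: r^2 = 81
Step 4: |p-c| < r so winding number = 1

1


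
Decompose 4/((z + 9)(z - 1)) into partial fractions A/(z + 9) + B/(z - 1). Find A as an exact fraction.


Step 1: Multiply both sides by (z + 9) and set z = -9
Step 2: A = 4 / (-9 - 1)
Step 3: A = 4 / (-10)
Step 4: A = -2/5

-2/5


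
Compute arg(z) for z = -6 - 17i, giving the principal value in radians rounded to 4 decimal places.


Step 1: z = -6 - 17i
Step 2: arg(z) = atan2(-17, -6)
Step 3: arg(z) = -1.9101

-1.9101


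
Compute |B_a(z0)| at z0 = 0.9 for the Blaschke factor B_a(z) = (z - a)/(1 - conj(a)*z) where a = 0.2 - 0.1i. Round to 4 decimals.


Step 1: Numerator z0 - a = 0.9 - (0.2 - 0.1i) = 0.7 + 0.1i
Step 2: Denominator 1 - conj(a)*z0 = 1 - (0.2 + 0.1i)*0.9 = 0.82 - 0.09i
Step 3: |z0 - a|^2 = 0.7^2 + 0.1^2 = 0.5; |1 - conj(a)*z0|^2 = 0.82^2 + (-0.09)^2 = 0.6805
Step 4: |B_a(0.9)| = sqrt(0.5 / 0.6805) = sqrt(0.734754)
Step 5: = 0.8572

0.8572


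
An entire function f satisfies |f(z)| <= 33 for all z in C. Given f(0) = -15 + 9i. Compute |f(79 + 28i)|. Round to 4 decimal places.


Step 1: By Liouville's theorem, a bounded entire function is constant.
Step 2: f(z) = f(0) = -15 + 9i for all z.
Step 3: |f(w)| = |-15 + 9i| = sqrt(225 + 81)
Step 4: = 17.4929

17.4929


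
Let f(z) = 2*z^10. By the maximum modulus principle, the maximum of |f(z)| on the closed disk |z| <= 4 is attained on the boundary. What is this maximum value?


Step 1: On |z| = 4, |f(z)| = 2 * |z|^10 = 2 * 4^10
Step 2: By maximum modulus principle, maximum is on boundary.
Step 3: Maximum = 2 * 1048576 = 2097152

2097152


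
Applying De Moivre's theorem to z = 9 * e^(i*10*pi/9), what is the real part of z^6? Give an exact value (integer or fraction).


Step 1: By De Moivre's theorem, z^6 = 9^6 * e^(i*6*10*pi/9) = 531441 * (cos(20*pi/3) + i*sin(20*pi/3))
Step 2: |z|^6 = 9^6 = 531441
Step 3: Reduce the angle mod 2*pi: 20*pi/3 - 6*pi = 2*pi/3
Step 4: cos(2*pi/3) = -1/2
Step 5: Re(z^6) = 531441 * (-1/2) = -531441/2

-531441/2


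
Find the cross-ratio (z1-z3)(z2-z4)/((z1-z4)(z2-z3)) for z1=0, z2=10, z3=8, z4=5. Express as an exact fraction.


Step 1: (z1-z3)(z2-z4) = (-8) * 5 = -40
Step 2: (z1-z4)(z2-z3) = (-5) * 2 = -10
Step 3: Cross-ratio = 40/10 = 4

4


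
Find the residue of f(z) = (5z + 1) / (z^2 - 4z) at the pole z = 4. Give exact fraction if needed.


Step 1: Q(z) = z^2 - 4z = (z - 4)(z)
Step 2: Q'(z) = 2z - 4
Step 3: Q'(4) = 4, P(4) = 21
Step 4: Res = P(4)/Q'(4) = 21/4 = 21/4

21/4


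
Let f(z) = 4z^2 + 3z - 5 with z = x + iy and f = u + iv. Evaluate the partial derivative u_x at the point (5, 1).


Step 1: f(z) = 4(x+iy)^2 + 3(x+iy) - 5
Step 2: u = 4(x^2 - y^2) + 3x - 5
Step 3: u_x = 8x + 3
Step 4: At (5, 1): u_x = 40 + 3 = 43

43


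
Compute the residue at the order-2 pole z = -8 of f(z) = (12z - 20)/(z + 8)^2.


Step 1: Pole of order 2 at z = -8
Step 2: Res = lim d/dz [(z + 8)^2 * f(z)] as z -> -8
Step 3: (z + 8)^2 * f(z) = 12z - 20
Step 4: d/dz[12z - 20] = 12

12


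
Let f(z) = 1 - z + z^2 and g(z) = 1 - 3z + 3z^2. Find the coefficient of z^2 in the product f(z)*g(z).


Step 1: z^2 term in f*g comes from: (1)*(3z^2) + (-z)*(-3z) + (z^2)*(1)
Step 2: = 3 + 3 + 1
Step 3: = 7

7


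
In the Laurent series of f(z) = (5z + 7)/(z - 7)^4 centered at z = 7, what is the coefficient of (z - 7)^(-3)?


Step 1: Write the numerator in powers of (z - 7): 5z + 7 = 5(z - 7) + (5*7 + 7) = 5(z - 7) + 42
Step 2: Divide by (z - 7)^4: f(z) = 42(z - 7)^(-4) + 5(z - 7)^(-3)
Step 3: This finite sum is the Laurent series of f about z = 7.
Step 4: Coefficient of (z - 7)^(-3) = coefficient of (z - 7) in the re-centred numerator = 5

5


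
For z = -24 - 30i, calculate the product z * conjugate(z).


Step 1: conj(z) = -24 + 30i
Step 2: z * conj(z) = (-24)^2 + (-30)^2
Step 3: = 576 + 900 = 1476

1476


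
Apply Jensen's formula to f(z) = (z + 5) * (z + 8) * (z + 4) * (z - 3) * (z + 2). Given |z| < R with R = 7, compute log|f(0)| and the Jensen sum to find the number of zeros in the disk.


Jensen's formula: (1/2pi)*integral log|f(Re^it)|dt = log|f(0)| + sum_{|a_k|<R} log(R/|a_k|)
Step 1: f(0) = 5 * 8 * 4 * (-3) * 2 = -960
Step 2: log|f(0)| = log|-5| + log|-8| + log|-4| + log|3| + log|-2| = 6.8669
Step 3: Zeros inside |z| < 7: -5, -4, 3, -2
Step 4: Jensen sum = log(7/5) + log(7/4) + log(7/3) + log(7/2) = 2.9961
Step 5: n(R) = number of terms in the Jensen sum = count of zeros inside |z| < 7 = 4

4


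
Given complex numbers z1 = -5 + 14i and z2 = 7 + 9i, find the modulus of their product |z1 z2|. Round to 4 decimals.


Step 1: |z1| = sqrt((-5)^2 + 14^2) = sqrt(221)
Step 2: |z2| = sqrt(7^2 + 9^2) = sqrt(130)
Step 3: |z1*z2| = |z1|*|z2| = sqrt(221) * sqrt(130) = sqrt(221 * 130) = sqrt(28730)
Step 4: = 169.4993

169.4993


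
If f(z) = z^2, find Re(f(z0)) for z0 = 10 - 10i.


Step 1: z0 = 10 - 10i
Step 2: z0^2 = 10^2 - (-10)^2 - 200i
Step 3: real part = 100 - 100 = 0

0


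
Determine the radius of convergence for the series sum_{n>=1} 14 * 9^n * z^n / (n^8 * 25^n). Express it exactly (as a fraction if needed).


Step 1: General term a_n = 14 * 9^n / (n^8 * 25^n)
Step 2: By the root test, |a_n|^(1/n) = 14^(1/n) * 9 / (n^(8/n) * 25) -> 9/25 as n -> infinity (since 14^(1/n) -> 1 and n^(8/n) -> 1)
Step 3: R = 1/lim|a_n|^(1/n) = 25/9

25/9


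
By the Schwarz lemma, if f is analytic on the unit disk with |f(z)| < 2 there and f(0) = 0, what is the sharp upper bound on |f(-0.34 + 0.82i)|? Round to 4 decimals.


Step 1: g = f/2 maps D -> D with g(0) = 0, so by the Schwarz lemma |g(z)| <= |z|, i.e. |f(z)| <= 2|z|; this is sharp (f(z) = 2z).
Step 2: |z0|^2 = (-0.34)^2 + 0.82^2 = 0.788
Step 3: |z0| = sqrt(0.788) = 0.887694
Step 4: Best bound = 2 * |z0| = 2 * 0.887694 = 1.7754

1.7754


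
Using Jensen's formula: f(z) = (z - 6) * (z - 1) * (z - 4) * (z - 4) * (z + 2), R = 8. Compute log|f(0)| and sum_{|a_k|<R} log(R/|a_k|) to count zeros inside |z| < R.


Jensen's formula: (1/2pi)*integral log|f(Re^it)|dt = log|f(0)| + sum_{|a_k|<R} log(R/|a_k|)
Step 1: f(0) = (-6) * (-1) * (-4) * (-4) * 2 = 192
Step 2: log|f(0)| = log|6| + log|1| + log|4| + log|4| + log|-2| = 5.2575
Step 3: Zeros inside |z| < 8: 6, 1, 4, 4, -2
Step 4: Jensen sum = log(8/6) + log(8/1) + log(8/4) + log(8/4) + log(8/2) = 5.1397
Step 5: n(R) = number of terms in the Jensen sum = count of zeros inside |z| < 8 = 5

5


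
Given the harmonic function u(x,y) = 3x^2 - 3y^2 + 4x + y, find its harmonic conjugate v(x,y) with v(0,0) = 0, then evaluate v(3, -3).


Step 1: v_x = -u_y = 6y - 1
Step 2: v_y = u_x = 6x + 4
Step 3: v = 6xy - x + 4y + C
Step 4: v(0,0) = 0 => C = 0
Step 5: v(3, -3) = -69

-69


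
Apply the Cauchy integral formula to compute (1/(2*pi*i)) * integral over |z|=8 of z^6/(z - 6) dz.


Step 1: f(z) = z^6, a = 6 is inside |z| = 8
Step 2: By Cauchy integral formula: (1/(2pi*i)) * integral = f(a)
Step 3: f(6) = 6^6 = 46656

46656


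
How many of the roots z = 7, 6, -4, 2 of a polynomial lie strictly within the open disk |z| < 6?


Step 1: Check each root:
  z = 7: |7| = 7 >= 6
  z = 6: |6| = 6 >= 6
  z = -4: |-4| = 4 < 6
  z = 2: |2| = 2 < 6
Step 2: Count = 2

2


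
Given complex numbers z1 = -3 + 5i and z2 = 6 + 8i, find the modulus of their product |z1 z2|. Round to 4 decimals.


Step 1: |z1| = sqrt((-3)^2 + 5^2) = sqrt(34)
Step 2: |z2| = sqrt(6^2 + 8^2) = sqrt(100)
Step 3: |z1*z2| = |z1|*|z2| = sqrt(34) * sqrt(100) = sqrt(34 * 100) = sqrt(3400)
Step 4: = 58.3095

58.3095


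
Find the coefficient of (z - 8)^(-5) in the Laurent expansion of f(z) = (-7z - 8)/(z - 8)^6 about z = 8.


Step 1: Write the numerator in powers of (z - 8): -7z - 8 = -7(z - 8) + (-7*8 - 8) = -7(z - 8) - 64
Step 2: Divide by (z - 8)^6: f(z) = -64(z - 8)^(-6) - 7(z - 8)^(-5)
Step 3: This finite sum is the Laurent series of f about z = 8.
Step 4: Coefficient of (z - 8)^(-5) = coefficient of (z - 8) in the re-centred numerator = -7

-7


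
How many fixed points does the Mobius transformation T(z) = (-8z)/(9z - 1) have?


Step 1: Fixed points satisfy T(z) = z
Step 2: 9z^2 + 7z = 0
Step 3: Discriminant = 7^2 - 4*9*0 = 49
Step 4: Number of fixed points = 2

2
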